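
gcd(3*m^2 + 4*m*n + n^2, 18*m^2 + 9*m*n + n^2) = 3*m + n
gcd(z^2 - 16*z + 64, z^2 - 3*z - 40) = z - 8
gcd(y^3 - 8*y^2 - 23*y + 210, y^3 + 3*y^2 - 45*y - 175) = y^2 - 2*y - 35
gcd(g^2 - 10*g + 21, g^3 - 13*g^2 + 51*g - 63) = g^2 - 10*g + 21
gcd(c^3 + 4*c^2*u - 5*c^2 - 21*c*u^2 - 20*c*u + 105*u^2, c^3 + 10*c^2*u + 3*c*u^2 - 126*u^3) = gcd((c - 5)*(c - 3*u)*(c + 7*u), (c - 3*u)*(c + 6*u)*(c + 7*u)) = -c^2 - 4*c*u + 21*u^2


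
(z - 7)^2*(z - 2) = z^3 - 16*z^2 + 77*z - 98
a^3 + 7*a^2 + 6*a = a*(a + 1)*(a + 6)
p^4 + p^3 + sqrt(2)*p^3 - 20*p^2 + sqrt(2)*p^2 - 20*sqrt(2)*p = p*(p - 4)*(p + 5)*(p + sqrt(2))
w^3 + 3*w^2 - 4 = (w - 1)*(w + 2)^2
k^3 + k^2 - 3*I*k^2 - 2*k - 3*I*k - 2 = (k + 1)*(k - 2*I)*(k - I)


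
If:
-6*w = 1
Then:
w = -1/6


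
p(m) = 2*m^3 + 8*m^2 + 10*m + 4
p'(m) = 6*m^2 + 16*m + 10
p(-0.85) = 0.05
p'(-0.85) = 0.73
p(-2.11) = -0.27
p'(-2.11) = 2.95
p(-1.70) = 0.29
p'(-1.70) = 0.14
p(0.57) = 12.67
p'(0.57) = 21.07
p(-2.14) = -0.36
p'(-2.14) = 3.24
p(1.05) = 25.64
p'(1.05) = 33.42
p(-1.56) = 0.28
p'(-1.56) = -0.36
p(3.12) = 173.82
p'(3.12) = 118.33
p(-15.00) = -5096.00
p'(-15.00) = 1120.00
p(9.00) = 2200.00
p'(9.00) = 640.00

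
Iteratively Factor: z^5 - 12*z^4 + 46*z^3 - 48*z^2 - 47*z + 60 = (z + 1)*(z^4 - 13*z^3 + 59*z^2 - 107*z + 60) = (z - 5)*(z + 1)*(z^3 - 8*z^2 + 19*z - 12) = (z - 5)*(z - 1)*(z + 1)*(z^2 - 7*z + 12) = (z - 5)*(z - 4)*(z - 1)*(z + 1)*(z - 3)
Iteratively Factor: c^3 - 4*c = (c + 2)*(c^2 - 2*c) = c*(c + 2)*(c - 2)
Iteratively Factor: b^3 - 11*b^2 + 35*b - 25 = (b - 5)*(b^2 - 6*b + 5) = (b - 5)^2*(b - 1)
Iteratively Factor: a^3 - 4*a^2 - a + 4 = (a - 1)*(a^2 - 3*a - 4) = (a - 4)*(a - 1)*(a + 1)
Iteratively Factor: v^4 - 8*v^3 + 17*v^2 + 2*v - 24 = (v - 4)*(v^3 - 4*v^2 + v + 6) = (v - 4)*(v - 3)*(v^2 - v - 2) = (v - 4)*(v - 3)*(v + 1)*(v - 2)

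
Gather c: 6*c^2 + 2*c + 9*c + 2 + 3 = 6*c^2 + 11*c + 5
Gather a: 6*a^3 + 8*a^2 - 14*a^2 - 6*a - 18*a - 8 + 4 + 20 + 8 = 6*a^3 - 6*a^2 - 24*a + 24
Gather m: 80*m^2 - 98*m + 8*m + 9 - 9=80*m^2 - 90*m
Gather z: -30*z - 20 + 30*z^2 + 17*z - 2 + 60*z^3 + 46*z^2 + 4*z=60*z^3 + 76*z^2 - 9*z - 22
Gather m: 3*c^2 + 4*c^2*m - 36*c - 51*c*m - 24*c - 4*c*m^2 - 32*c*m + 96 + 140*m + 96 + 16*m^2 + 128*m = 3*c^2 - 60*c + m^2*(16 - 4*c) + m*(4*c^2 - 83*c + 268) + 192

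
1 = 1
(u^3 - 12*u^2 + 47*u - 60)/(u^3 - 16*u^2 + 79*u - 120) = (u - 4)/(u - 8)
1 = 1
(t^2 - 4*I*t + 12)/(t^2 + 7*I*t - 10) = (t - 6*I)/(t + 5*I)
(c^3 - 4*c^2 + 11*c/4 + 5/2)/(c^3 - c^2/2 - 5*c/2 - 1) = (c - 5/2)/(c + 1)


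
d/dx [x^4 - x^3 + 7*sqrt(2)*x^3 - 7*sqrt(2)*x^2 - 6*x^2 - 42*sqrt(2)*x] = 4*x^3 - 3*x^2 + 21*sqrt(2)*x^2 - 14*sqrt(2)*x - 12*x - 42*sqrt(2)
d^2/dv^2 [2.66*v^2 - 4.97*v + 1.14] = 5.32000000000000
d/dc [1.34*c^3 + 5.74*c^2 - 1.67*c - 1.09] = 4.02*c^2 + 11.48*c - 1.67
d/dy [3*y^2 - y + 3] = 6*y - 1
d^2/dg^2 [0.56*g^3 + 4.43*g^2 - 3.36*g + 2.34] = 3.36*g + 8.86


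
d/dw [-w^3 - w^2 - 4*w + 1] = -3*w^2 - 2*w - 4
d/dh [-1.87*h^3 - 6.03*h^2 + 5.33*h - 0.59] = -5.61*h^2 - 12.06*h + 5.33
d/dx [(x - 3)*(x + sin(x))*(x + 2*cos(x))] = (3 - x)*(x + sin(x))*(2*sin(x) - 1) + (x - 3)*(x + 2*cos(x))*(cos(x) + 1) + (x + sin(x))*(x + 2*cos(x))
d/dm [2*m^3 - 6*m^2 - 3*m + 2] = 6*m^2 - 12*m - 3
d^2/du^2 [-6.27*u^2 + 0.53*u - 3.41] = -12.5400000000000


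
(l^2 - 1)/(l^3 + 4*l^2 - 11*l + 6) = (l + 1)/(l^2 + 5*l - 6)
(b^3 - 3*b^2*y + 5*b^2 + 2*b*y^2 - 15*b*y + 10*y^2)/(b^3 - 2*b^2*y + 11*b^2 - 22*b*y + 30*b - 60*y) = (b - y)/(b + 6)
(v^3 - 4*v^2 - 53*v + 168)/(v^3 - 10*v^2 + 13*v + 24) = (v + 7)/(v + 1)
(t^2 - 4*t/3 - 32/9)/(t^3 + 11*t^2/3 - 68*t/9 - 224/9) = (3*t + 4)/(3*t^2 + 19*t + 28)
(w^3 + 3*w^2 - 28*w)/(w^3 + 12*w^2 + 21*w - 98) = w*(w - 4)/(w^2 + 5*w - 14)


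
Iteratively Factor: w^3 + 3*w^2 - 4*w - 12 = (w - 2)*(w^2 + 5*w + 6) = (w - 2)*(w + 2)*(w + 3)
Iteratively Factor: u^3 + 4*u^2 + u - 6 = (u - 1)*(u^2 + 5*u + 6) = (u - 1)*(u + 2)*(u + 3)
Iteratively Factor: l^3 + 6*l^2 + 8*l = (l + 4)*(l^2 + 2*l) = (l + 2)*(l + 4)*(l)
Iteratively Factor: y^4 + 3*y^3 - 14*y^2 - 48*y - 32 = (y + 4)*(y^3 - y^2 - 10*y - 8) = (y + 2)*(y + 4)*(y^2 - 3*y - 4) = (y - 4)*(y + 2)*(y + 4)*(y + 1)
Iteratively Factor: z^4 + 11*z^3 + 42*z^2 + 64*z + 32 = (z + 4)*(z^3 + 7*z^2 + 14*z + 8) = (z + 1)*(z + 4)*(z^2 + 6*z + 8) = (z + 1)*(z + 4)^2*(z + 2)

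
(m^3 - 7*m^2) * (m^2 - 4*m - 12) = m^5 - 11*m^4 + 16*m^3 + 84*m^2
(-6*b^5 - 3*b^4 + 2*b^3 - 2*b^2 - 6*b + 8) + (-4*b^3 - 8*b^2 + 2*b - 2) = -6*b^5 - 3*b^4 - 2*b^3 - 10*b^2 - 4*b + 6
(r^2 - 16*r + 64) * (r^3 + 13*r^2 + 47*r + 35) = r^5 - 3*r^4 - 97*r^3 + 115*r^2 + 2448*r + 2240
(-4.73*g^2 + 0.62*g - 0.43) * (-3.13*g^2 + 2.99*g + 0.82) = 14.8049*g^4 - 16.0833*g^3 - 0.6789*g^2 - 0.7773*g - 0.3526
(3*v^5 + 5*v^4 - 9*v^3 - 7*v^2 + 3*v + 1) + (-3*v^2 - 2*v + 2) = 3*v^5 + 5*v^4 - 9*v^3 - 10*v^2 + v + 3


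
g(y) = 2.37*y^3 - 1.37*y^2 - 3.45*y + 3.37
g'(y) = 7.11*y^2 - 2.74*y - 3.45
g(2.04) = 10.75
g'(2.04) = 20.55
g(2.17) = 13.65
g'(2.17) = 24.08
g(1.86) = 7.46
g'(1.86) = 16.05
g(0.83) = 0.92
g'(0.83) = -0.83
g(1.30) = 1.78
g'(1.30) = 5.00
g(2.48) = 22.54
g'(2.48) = 33.48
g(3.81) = 101.41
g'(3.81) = 89.32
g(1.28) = 1.68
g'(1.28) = 4.69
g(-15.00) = -8251.88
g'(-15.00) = 1637.40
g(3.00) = 44.68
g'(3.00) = 52.32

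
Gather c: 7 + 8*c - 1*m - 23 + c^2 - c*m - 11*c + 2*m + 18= c^2 + c*(-m - 3) + m + 2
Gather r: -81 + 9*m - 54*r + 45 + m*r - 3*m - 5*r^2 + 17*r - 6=6*m - 5*r^2 + r*(m - 37) - 42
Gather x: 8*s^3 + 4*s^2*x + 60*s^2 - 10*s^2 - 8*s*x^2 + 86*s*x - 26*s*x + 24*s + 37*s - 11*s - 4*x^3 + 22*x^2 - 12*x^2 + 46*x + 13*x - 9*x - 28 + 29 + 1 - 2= 8*s^3 + 50*s^2 + 50*s - 4*x^3 + x^2*(10 - 8*s) + x*(4*s^2 + 60*s + 50)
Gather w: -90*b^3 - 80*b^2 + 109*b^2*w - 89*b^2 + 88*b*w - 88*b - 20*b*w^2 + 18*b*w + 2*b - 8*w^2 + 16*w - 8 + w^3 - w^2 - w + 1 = -90*b^3 - 169*b^2 - 86*b + w^3 + w^2*(-20*b - 9) + w*(109*b^2 + 106*b + 15) - 7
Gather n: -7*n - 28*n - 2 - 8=-35*n - 10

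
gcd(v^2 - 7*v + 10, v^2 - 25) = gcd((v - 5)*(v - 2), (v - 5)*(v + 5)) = v - 5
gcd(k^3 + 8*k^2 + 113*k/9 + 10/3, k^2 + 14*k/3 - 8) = k + 6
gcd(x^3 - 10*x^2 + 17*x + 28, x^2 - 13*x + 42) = x - 7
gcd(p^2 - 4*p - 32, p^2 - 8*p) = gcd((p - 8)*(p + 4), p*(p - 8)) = p - 8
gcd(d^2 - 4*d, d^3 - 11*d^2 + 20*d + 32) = d - 4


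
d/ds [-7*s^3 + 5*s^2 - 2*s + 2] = -21*s^2 + 10*s - 2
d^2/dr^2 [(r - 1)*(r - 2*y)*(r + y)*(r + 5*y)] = 12*r^2 + 24*r*y - 6*r - 14*y^2 - 8*y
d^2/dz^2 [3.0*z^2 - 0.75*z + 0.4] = 6.00000000000000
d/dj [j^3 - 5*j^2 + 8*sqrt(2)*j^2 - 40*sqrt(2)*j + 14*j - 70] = 3*j^2 - 10*j + 16*sqrt(2)*j - 40*sqrt(2) + 14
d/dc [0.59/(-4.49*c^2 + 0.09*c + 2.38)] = (5.2982*c - 0.0531)/(-4.49*c^2 + 0.09*c + 2.38)^2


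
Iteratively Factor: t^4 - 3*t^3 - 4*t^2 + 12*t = (t - 2)*(t^3 - t^2 - 6*t) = (t - 2)*(t + 2)*(t^2 - 3*t) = (t - 3)*(t - 2)*(t + 2)*(t)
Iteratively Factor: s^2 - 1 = (s + 1)*(s - 1)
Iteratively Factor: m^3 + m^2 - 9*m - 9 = (m + 3)*(m^2 - 2*m - 3) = (m + 1)*(m + 3)*(m - 3)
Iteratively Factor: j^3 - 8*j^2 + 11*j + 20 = (j - 5)*(j^2 - 3*j - 4) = (j - 5)*(j - 4)*(j + 1)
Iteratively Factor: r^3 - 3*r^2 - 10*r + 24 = (r - 2)*(r^2 - r - 12) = (r - 2)*(r + 3)*(r - 4)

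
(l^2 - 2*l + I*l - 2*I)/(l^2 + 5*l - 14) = (l + I)/(l + 7)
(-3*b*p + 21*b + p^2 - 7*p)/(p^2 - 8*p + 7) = (-3*b + p)/(p - 1)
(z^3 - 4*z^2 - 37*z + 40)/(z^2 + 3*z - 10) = (z^2 - 9*z + 8)/(z - 2)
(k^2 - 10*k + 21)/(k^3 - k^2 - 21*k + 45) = (k - 7)/(k^2 + 2*k - 15)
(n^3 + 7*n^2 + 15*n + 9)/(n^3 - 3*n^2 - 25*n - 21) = (n + 3)/(n - 7)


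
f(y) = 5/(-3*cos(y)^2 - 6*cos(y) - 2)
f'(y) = 5*(-6*sin(y)*cos(y) - 6*sin(y))/(-3*cos(y)^2 - 6*cos(y) - 2)^2 = -30*(cos(y) + 1)*sin(y)/(3*cos(y)^2 + 6*cos(y) + 2)^2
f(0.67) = -0.59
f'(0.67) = -0.46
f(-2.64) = 5.24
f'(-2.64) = 1.95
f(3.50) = 5.06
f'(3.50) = 0.69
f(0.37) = -0.49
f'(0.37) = -0.20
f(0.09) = -0.46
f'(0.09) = -0.04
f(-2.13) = 14.76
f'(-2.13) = 104.05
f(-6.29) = -0.45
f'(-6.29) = 0.00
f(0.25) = -0.47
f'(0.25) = -0.13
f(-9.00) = 5.12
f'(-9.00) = 1.15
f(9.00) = 5.12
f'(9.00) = -1.15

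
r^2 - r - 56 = (r - 8)*(r + 7)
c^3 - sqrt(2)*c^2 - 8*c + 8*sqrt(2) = (c - 2*sqrt(2))*(c - sqrt(2))*(c + 2*sqrt(2))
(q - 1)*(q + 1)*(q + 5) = q^3 + 5*q^2 - q - 5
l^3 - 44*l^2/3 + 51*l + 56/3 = (l - 8)*(l - 7)*(l + 1/3)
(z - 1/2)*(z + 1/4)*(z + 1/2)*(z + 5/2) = z^4 + 11*z^3/4 + 3*z^2/8 - 11*z/16 - 5/32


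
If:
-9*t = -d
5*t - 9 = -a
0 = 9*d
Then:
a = 9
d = 0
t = 0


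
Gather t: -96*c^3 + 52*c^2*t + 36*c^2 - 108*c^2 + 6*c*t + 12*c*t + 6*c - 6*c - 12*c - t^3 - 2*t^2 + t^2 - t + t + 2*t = -96*c^3 - 72*c^2 - 12*c - t^3 - t^2 + t*(52*c^2 + 18*c + 2)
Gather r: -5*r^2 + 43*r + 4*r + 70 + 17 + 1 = -5*r^2 + 47*r + 88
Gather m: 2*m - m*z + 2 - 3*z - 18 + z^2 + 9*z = m*(2 - z) + z^2 + 6*z - 16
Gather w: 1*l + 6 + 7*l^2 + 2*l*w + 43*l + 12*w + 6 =7*l^2 + 44*l + w*(2*l + 12) + 12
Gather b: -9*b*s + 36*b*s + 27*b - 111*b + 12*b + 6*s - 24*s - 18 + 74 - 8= b*(27*s - 72) - 18*s + 48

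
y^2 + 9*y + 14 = (y + 2)*(y + 7)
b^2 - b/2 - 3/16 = (b - 3/4)*(b + 1/4)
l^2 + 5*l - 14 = (l - 2)*(l + 7)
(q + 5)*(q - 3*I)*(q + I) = q^3 + 5*q^2 - 2*I*q^2 + 3*q - 10*I*q + 15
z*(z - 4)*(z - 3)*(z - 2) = z^4 - 9*z^3 + 26*z^2 - 24*z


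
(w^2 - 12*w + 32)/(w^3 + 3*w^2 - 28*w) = (w - 8)/(w*(w + 7))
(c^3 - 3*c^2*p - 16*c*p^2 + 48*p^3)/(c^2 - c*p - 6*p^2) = (c^2 - 16*p^2)/(c + 2*p)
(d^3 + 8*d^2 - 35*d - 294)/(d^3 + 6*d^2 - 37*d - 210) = (d + 7)/(d + 5)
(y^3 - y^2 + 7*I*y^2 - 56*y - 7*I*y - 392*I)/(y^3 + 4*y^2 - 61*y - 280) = (y + 7*I)/(y + 5)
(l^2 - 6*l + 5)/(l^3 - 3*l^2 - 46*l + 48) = (l - 5)/(l^2 - 2*l - 48)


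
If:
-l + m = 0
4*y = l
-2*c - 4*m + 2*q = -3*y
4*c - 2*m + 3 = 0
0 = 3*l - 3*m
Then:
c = 2*y - 3/4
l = 4*y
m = 4*y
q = 17*y/2 - 3/4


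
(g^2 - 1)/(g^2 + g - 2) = (g + 1)/(g + 2)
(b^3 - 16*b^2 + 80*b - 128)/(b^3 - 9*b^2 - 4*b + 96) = (b - 4)/(b + 3)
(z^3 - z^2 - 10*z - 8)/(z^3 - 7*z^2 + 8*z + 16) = (z + 2)/(z - 4)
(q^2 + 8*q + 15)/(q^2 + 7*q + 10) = (q + 3)/(q + 2)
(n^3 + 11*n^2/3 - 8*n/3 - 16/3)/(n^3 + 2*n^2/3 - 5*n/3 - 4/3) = (n + 4)/(n + 1)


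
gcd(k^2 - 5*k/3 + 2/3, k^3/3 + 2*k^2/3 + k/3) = 1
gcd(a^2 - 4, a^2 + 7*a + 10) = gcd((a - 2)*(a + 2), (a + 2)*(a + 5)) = a + 2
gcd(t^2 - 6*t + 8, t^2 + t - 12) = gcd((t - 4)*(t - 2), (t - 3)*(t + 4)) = 1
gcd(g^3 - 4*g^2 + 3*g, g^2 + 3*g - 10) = 1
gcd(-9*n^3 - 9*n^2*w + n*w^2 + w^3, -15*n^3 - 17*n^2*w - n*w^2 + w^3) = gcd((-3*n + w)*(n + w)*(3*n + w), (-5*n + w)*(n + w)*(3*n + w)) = 3*n^2 + 4*n*w + w^2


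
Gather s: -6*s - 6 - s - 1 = -7*s - 7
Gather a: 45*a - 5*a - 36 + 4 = 40*a - 32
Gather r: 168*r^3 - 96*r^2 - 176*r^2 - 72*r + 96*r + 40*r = 168*r^3 - 272*r^2 + 64*r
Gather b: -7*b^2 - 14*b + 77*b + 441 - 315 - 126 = -7*b^2 + 63*b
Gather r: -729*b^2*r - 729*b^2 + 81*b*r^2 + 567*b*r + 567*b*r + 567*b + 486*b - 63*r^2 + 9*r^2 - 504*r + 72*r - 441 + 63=-729*b^2 + 1053*b + r^2*(81*b - 54) + r*(-729*b^2 + 1134*b - 432) - 378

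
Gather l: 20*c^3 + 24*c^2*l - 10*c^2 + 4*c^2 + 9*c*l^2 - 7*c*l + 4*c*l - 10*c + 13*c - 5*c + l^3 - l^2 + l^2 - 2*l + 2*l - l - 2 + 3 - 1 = 20*c^3 - 6*c^2 + 9*c*l^2 - 2*c + l^3 + l*(24*c^2 - 3*c - 1)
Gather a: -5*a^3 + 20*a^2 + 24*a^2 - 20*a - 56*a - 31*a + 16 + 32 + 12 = -5*a^3 + 44*a^2 - 107*a + 60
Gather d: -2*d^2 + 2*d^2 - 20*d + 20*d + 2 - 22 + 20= 0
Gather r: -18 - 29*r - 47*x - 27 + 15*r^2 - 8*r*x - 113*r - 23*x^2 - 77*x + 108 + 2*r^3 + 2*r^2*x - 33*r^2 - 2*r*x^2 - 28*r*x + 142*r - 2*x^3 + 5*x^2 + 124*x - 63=2*r^3 + r^2*(2*x - 18) + r*(-2*x^2 - 36*x) - 2*x^3 - 18*x^2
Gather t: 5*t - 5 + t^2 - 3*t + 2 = t^2 + 2*t - 3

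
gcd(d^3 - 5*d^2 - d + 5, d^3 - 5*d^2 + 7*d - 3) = d - 1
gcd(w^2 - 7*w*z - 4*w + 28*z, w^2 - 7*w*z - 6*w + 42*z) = -w + 7*z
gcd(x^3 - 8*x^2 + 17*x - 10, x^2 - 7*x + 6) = x - 1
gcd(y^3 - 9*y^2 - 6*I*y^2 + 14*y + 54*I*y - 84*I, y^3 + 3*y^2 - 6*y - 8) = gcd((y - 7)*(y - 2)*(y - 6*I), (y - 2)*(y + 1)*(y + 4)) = y - 2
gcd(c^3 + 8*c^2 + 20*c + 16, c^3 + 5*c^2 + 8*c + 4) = c^2 + 4*c + 4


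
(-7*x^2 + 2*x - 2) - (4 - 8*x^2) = x^2 + 2*x - 6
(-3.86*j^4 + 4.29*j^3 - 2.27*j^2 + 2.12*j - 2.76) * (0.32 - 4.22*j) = 16.2892*j^5 - 19.339*j^4 + 10.9522*j^3 - 9.6728*j^2 + 12.3256*j - 0.8832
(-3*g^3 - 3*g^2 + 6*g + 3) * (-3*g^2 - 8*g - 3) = 9*g^5 + 33*g^4 + 15*g^3 - 48*g^2 - 42*g - 9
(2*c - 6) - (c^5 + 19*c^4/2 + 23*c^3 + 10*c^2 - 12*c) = -c^5 - 19*c^4/2 - 23*c^3 - 10*c^2 + 14*c - 6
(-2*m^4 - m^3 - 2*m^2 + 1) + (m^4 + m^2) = -m^4 - m^3 - m^2 + 1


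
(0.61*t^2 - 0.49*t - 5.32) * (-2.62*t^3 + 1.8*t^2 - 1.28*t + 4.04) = -1.5982*t^5 + 2.3818*t^4 + 12.2756*t^3 - 6.4844*t^2 + 4.83*t - 21.4928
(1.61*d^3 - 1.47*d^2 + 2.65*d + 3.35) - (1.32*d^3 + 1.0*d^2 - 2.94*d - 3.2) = 0.29*d^3 - 2.47*d^2 + 5.59*d + 6.55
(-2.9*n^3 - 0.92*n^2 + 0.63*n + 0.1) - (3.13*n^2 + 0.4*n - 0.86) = -2.9*n^3 - 4.05*n^2 + 0.23*n + 0.96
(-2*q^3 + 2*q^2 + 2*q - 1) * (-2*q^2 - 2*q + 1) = 4*q^5 - 10*q^3 + 4*q - 1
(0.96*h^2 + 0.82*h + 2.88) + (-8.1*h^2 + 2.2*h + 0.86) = -7.14*h^2 + 3.02*h + 3.74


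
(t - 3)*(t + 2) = t^2 - t - 6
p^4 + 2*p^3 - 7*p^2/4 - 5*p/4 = p*(p - 1)*(p + 1/2)*(p + 5/2)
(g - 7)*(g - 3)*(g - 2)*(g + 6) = g^4 - 6*g^3 - 31*g^2 + 204*g - 252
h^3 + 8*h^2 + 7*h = h*(h + 1)*(h + 7)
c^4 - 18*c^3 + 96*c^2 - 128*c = c*(c - 8)^2*(c - 2)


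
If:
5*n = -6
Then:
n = -6/5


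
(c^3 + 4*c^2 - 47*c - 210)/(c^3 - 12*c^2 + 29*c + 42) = (c^2 + 11*c + 30)/(c^2 - 5*c - 6)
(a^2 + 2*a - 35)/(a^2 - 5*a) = (a + 7)/a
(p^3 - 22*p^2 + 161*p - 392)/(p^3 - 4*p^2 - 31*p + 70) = (p^2 - 15*p + 56)/(p^2 + 3*p - 10)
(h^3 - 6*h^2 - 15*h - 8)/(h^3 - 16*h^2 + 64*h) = (h^2 + 2*h + 1)/(h*(h - 8))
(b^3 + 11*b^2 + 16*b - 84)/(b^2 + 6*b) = b + 5 - 14/b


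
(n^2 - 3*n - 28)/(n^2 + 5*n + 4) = (n - 7)/(n + 1)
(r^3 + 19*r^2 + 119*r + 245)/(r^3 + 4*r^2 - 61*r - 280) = (r + 7)/(r - 8)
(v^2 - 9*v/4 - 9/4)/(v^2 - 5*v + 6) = (v + 3/4)/(v - 2)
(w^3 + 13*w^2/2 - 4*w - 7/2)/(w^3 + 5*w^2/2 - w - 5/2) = (2*w^2 + 15*w + 7)/(2*w^2 + 7*w + 5)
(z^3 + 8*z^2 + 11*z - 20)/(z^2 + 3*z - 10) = (z^2 + 3*z - 4)/(z - 2)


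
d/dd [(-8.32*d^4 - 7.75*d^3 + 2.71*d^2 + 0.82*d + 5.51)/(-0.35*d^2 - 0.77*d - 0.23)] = (5.824*d^5 + 21.9317*d^4 + 19.5894*d^3 + 3.5478*d^2 + 2.6104*d + 4.0541)/(0.1225*d^4 + 0.539*d^3 + 0.7539*d^2 + 0.3542*d + 0.0529)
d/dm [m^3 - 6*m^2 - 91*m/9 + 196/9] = 3*m^2 - 12*m - 91/9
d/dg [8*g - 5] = 8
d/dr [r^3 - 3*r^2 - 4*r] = 3*r^2 - 6*r - 4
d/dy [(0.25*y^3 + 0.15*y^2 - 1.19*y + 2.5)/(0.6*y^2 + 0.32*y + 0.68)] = (0.15*y^4 + 0.16*y^3 + 1.272*y^2 - 2.796*y - 1.6092)/(0.36*y^4 + 0.384*y^3 + 0.9184*y^2 + 0.4352*y + 0.4624)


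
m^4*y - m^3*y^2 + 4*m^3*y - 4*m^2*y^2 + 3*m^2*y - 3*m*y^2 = m*(m + 3)*(m - y)*(m*y + y)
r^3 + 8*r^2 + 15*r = r*(r + 3)*(r + 5)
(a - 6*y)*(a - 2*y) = a^2 - 8*a*y + 12*y^2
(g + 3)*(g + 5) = g^2 + 8*g + 15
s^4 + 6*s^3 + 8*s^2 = s^2*(s + 2)*(s + 4)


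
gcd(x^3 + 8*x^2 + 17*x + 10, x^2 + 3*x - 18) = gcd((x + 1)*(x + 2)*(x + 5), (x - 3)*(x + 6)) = 1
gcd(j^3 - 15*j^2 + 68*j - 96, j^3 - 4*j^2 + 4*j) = 1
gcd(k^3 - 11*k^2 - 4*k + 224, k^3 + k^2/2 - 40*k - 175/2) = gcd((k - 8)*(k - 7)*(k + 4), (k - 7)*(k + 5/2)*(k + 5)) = k - 7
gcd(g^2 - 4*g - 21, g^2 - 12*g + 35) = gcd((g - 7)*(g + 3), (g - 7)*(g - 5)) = g - 7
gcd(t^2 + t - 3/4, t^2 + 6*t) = 1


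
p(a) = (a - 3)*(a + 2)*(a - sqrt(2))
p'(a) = (a - 3)*(a + 2) + (a - 3)*(a - sqrt(2)) + (a + 2)*(a - sqrt(2))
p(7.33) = 238.99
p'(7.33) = 121.21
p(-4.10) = -82.22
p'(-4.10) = 65.64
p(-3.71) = -58.80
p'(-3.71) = 54.62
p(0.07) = 8.15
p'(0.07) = -4.91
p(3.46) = 5.14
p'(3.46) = 14.62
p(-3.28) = -37.73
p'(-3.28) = 43.53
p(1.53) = -0.60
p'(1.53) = -4.95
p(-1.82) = 2.81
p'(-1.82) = 14.14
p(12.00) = 1333.81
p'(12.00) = 369.47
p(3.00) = 0.00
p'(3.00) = 7.93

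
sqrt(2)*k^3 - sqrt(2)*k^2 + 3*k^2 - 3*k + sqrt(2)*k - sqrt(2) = (k - 1)*(k + sqrt(2))*(sqrt(2)*k + 1)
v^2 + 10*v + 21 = (v + 3)*(v + 7)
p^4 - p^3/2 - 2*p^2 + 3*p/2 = p*(p - 1)^2*(p + 3/2)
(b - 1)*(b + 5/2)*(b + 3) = b^3 + 9*b^2/2 + 2*b - 15/2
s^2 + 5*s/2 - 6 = (s - 3/2)*(s + 4)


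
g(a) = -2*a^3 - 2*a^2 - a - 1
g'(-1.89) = -14.87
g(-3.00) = 38.00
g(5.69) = -439.88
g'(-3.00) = -43.00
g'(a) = -6*a^2 - 4*a - 1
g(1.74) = -19.33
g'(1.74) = -26.13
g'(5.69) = -218.02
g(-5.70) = 310.11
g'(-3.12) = -46.93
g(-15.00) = 6314.00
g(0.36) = -1.71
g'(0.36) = -3.22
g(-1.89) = 7.25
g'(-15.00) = -1291.00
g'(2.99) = -66.60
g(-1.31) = 1.37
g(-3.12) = 43.39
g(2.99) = -75.33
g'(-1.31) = -6.06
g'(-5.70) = -173.14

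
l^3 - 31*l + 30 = (l - 5)*(l - 1)*(l + 6)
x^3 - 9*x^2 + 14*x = x*(x - 7)*(x - 2)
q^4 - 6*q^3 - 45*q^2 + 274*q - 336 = (q - 8)*(q - 3)*(q - 2)*(q + 7)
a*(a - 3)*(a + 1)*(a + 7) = a^4 + 5*a^3 - 17*a^2 - 21*a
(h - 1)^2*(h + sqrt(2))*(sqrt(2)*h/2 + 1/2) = sqrt(2)*h^4/2 - sqrt(2)*h^3 + 3*h^3/2 - 3*h^2 + sqrt(2)*h^2 - sqrt(2)*h + 3*h/2 + sqrt(2)/2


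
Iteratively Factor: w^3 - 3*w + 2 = (w - 1)*(w^2 + w - 2) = (w - 1)*(w + 2)*(w - 1)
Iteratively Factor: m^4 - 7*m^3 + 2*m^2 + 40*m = (m)*(m^3 - 7*m^2 + 2*m + 40) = m*(m - 5)*(m^2 - 2*m - 8) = m*(m - 5)*(m + 2)*(m - 4)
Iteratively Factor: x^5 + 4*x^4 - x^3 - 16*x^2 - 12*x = (x + 3)*(x^4 + x^3 - 4*x^2 - 4*x) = (x + 1)*(x + 3)*(x^3 - 4*x) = (x + 1)*(x + 2)*(x + 3)*(x^2 - 2*x) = x*(x + 1)*(x + 2)*(x + 3)*(x - 2)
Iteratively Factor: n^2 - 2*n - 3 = (n + 1)*(n - 3)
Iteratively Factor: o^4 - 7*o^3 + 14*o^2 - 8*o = (o)*(o^3 - 7*o^2 + 14*o - 8) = o*(o - 2)*(o^2 - 5*o + 4) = o*(o - 4)*(o - 2)*(o - 1)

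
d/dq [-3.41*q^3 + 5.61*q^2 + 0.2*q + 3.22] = -10.23*q^2 + 11.22*q + 0.2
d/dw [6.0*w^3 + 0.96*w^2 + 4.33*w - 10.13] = 18.0*w^2 + 1.92*w + 4.33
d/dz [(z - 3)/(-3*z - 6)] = -5/(3*(z + 2)^2)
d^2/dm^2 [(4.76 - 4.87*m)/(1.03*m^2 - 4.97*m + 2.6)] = (-(2.06*m - 4.97)*(4.12*m - 9.94)*(4.87*m - 4.76) + (30.0966*m - 58.2134)*(1.03*m^2 - 4.97*m + 2.6))/(1.03*m^2 - 4.97*m + 2.6)^3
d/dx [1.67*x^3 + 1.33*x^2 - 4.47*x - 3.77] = 5.01*x^2 + 2.66*x - 4.47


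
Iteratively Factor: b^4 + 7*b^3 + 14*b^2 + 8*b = (b + 4)*(b^3 + 3*b^2 + 2*b) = (b + 2)*(b + 4)*(b^2 + b) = (b + 1)*(b + 2)*(b + 4)*(b)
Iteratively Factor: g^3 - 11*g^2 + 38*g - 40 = (g - 5)*(g^2 - 6*g + 8) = (g - 5)*(g - 2)*(g - 4)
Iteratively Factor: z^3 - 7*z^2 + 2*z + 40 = (z - 5)*(z^2 - 2*z - 8) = (z - 5)*(z + 2)*(z - 4)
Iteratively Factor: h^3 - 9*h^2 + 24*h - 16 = (h - 4)*(h^2 - 5*h + 4) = (h - 4)^2*(h - 1)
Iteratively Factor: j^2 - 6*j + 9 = (j - 3)*(j - 3)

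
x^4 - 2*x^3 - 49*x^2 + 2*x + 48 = (x - 8)*(x - 1)*(x + 1)*(x + 6)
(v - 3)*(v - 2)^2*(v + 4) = v^4 - 3*v^3 - 12*v^2 + 52*v - 48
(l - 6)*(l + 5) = l^2 - l - 30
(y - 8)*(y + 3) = y^2 - 5*y - 24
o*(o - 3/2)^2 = o^3 - 3*o^2 + 9*o/4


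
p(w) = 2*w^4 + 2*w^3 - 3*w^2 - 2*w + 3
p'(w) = 8*w^3 + 6*w^2 - 6*w - 2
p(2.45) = 81.56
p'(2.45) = 136.96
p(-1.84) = 6.99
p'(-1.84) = -20.48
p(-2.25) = 20.79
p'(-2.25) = -49.25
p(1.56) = 12.02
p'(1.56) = 33.61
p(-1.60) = 3.44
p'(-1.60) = -9.81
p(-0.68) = 2.77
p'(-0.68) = 2.34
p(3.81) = 483.88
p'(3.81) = 504.69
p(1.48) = 9.55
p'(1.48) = 28.20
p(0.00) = 3.00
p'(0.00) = -2.00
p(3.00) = 186.00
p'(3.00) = 250.00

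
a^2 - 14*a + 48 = (a - 8)*(a - 6)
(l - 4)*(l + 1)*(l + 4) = l^3 + l^2 - 16*l - 16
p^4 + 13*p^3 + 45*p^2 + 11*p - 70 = (p - 1)*(p + 2)*(p + 5)*(p + 7)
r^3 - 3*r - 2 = (r - 2)*(r + 1)^2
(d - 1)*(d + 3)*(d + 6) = d^3 + 8*d^2 + 9*d - 18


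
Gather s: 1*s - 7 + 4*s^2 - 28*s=4*s^2 - 27*s - 7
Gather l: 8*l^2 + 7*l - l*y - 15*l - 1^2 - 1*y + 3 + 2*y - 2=8*l^2 + l*(-y - 8) + y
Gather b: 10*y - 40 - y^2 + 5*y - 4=-y^2 + 15*y - 44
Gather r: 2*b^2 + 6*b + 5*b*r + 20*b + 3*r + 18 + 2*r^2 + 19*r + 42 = 2*b^2 + 26*b + 2*r^2 + r*(5*b + 22) + 60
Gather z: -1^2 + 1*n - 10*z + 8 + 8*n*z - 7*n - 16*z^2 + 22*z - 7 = -6*n - 16*z^2 + z*(8*n + 12)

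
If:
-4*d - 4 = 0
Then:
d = -1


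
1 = 1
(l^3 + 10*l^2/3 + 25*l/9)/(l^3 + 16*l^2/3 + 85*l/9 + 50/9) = l/(l + 2)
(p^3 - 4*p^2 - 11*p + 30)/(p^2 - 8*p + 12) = (p^2 - 2*p - 15)/(p - 6)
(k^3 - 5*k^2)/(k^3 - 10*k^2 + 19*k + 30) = k^2/(k^2 - 5*k - 6)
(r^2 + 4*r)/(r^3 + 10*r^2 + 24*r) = 1/(r + 6)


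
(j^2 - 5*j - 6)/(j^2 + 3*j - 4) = (j^2 - 5*j - 6)/(j^2 + 3*j - 4)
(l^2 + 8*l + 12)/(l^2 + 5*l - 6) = (l + 2)/(l - 1)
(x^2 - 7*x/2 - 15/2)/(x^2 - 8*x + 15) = (x + 3/2)/(x - 3)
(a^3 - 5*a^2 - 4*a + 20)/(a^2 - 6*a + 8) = (a^2 - 3*a - 10)/(a - 4)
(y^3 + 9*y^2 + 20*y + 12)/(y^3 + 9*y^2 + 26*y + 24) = (y^2 + 7*y + 6)/(y^2 + 7*y + 12)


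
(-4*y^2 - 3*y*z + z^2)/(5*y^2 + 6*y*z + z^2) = (-4*y + z)/(5*y + z)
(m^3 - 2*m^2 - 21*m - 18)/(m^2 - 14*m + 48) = (m^2 + 4*m + 3)/(m - 8)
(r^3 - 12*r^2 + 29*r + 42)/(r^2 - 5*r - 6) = r - 7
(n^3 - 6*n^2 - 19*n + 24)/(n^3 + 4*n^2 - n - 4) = (n^2 - 5*n - 24)/(n^2 + 5*n + 4)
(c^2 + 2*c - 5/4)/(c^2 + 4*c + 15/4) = (2*c - 1)/(2*c + 3)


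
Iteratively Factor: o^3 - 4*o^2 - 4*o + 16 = (o + 2)*(o^2 - 6*o + 8) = (o - 2)*(o + 2)*(o - 4)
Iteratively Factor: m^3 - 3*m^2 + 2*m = (m - 1)*(m^2 - 2*m) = (m - 2)*(m - 1)*(m)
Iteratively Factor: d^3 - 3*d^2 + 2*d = (d - 1)*(d^2 - 2*d) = (d - 2)*(d - 1)*(d)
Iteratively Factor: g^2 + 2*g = (g)*(g + 2)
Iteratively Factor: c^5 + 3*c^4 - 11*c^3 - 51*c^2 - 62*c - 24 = (c - 4)*(c^4 + 7*c^3 + 17*c^2 + 17*c + 6) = (c - 4)*(c + 3)*(c^3 + 4*c^2 + 5*c + 2) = (c - 4)*(c + 1)*(c + 3)*(c^2 + 3*c + 2) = (c - 4)*(c + 1)^2*(c + 3)*(c + 2)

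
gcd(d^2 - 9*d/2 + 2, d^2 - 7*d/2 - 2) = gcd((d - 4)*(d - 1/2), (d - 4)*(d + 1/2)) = d - 4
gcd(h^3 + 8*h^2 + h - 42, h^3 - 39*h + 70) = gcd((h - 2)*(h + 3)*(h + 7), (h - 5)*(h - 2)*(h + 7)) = h^2 + 5*h - 14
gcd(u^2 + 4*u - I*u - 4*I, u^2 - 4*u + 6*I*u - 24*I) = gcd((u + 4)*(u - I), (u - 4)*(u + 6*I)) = 1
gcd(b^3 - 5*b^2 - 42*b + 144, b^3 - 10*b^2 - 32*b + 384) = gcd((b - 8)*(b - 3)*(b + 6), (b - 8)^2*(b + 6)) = b^2 - 2*b - 48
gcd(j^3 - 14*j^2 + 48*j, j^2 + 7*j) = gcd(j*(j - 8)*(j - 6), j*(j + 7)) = j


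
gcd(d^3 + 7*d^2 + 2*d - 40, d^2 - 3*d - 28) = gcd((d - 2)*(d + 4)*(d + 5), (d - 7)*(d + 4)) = d + 4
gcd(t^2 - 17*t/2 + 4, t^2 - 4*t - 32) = t - 8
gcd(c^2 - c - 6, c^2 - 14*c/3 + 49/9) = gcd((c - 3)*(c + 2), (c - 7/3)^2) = 1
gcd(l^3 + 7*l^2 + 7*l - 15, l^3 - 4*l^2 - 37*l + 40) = l^2 + 4*l - 5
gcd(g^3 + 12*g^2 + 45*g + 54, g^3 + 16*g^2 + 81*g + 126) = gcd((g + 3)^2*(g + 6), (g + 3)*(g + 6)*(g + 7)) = g^2 + 9*g + 18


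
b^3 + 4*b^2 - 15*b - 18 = (b - 3)*(b + 1)*(b + 6)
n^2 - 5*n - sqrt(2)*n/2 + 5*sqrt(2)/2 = (n - 5)*(n - sqrt(2)/2)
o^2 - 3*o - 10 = (o - 5)*(o + 2)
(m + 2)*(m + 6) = m^2 + 8*m + 12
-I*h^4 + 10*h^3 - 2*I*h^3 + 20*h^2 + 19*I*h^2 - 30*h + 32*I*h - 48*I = (h + 3)*(h + 2*I)*(h + 8*I)*(-I*h + I)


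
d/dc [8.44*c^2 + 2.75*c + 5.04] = 16.88*c + 2.75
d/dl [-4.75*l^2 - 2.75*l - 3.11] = -9.5*l - 2.75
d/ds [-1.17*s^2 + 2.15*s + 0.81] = 2.15 - 2.34*s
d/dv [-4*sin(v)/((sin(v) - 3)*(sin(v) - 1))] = 4*(sin(v)^2 - 3)*cos(v)/((sin(v) - 3)^2*(sin(v) - 1)^2)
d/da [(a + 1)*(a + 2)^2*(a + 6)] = 4*a^3 + 33*a^2 + 76*a + 52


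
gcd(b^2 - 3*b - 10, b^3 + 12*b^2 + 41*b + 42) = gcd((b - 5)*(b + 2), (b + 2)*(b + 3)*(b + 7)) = b + 2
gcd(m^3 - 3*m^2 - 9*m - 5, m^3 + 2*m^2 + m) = m^2 + 2*m + 1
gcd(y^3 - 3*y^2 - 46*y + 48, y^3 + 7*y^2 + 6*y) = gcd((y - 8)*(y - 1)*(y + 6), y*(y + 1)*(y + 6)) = y + 6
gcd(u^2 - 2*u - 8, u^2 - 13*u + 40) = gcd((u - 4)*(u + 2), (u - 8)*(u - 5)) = 1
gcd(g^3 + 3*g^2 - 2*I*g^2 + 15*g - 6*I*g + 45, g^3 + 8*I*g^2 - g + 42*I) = g + 3*I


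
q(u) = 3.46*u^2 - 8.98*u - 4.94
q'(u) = 6.92*u - 8.98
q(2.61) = -4.81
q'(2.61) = 9.08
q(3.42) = 4.82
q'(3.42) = 14.69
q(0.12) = -5.97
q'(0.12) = -8.15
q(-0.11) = -3.91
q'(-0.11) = -9.74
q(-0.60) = 1.69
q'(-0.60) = -13.13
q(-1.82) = 22.86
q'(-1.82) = -21.57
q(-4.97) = 125.16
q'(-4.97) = -43.37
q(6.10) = 69.03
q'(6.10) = 33.23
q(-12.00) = 601.06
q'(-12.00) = -92.02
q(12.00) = 385.54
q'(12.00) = 74.06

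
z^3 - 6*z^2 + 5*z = z*(z - 5)*(z - 1)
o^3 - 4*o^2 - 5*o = o*(o - 5)*(o + 1)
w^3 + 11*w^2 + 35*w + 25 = (w + 1)*(w + 5)^2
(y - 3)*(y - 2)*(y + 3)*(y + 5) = y^4 + 3*y^3 - 19*y^2 - 27*y + 90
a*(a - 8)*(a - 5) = a^3 - 13*a^2 + 40*a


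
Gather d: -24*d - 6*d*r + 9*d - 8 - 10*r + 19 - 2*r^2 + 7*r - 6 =d*(-6*r - 15) - 2*r^2 - 3*r + 5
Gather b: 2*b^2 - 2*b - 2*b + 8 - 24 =2*b^2 - 4*b - 16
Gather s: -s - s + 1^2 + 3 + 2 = 6 - 2*s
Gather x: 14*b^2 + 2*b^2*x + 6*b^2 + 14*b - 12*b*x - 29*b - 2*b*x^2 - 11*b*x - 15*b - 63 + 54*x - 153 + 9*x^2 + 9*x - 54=20*b^2 - 30*b + x^2*(9 - 2*b) + x*(2*b^2 - 23*b + 63) - 270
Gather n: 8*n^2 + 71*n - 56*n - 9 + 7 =8*n^2 + 15*n - 2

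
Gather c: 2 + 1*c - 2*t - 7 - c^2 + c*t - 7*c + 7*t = -c^2 + c*(t - 6) + 5*t - 5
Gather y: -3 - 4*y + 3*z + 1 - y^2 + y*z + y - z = -y^2 + y*(z - 3) + 2*z - 2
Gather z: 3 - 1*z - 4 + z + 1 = 0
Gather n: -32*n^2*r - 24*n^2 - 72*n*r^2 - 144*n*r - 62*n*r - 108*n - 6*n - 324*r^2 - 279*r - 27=n^2*(-32*r - 24) + n*(-72*r^2 - 206*r - 114) - 324*r^2 - 279*r - 27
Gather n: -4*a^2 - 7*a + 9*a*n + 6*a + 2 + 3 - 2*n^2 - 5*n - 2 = -4*a^2 - a - 2*n^2 + n*(9*a - 5) + 3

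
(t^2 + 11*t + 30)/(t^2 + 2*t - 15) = (t + 6)/(t - 3)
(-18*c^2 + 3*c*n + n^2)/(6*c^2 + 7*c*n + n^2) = (-3*c + n)/(c + n)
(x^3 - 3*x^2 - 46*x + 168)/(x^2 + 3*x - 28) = x - 6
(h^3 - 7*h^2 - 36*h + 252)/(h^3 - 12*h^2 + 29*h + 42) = (h + 6)/(h + 1)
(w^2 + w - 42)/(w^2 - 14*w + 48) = (w + 7)/(w - 8)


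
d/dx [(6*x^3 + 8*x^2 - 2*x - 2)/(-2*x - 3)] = 2*(-12*x^3 - 35*x^2 - 24*x + 1)/(4*x^2 + 12*x + 9)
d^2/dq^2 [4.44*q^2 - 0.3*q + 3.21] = 8.88000000000000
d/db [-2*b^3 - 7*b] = -6*b^2 - 7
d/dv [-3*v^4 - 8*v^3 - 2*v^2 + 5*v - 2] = -12*v^3 - 24*v^2 - 4*v + 5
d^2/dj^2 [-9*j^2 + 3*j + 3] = -18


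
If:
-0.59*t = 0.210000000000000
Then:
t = -0.36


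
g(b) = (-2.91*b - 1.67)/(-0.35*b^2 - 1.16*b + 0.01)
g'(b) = (-2.91*b - 1.67)*(0.7*b + 1.16)/(-0.35*b^2 - 1.16*b + 0.01)^2 - 2.91/(-0.35*b^2 - 1.16*b + 0.01) = (1.0185*b^2 + 3.3756*b - (0.7*b + 1.16)*(2.91*b + 1.67) - 0.0291)/(0.35*b^2 + 1.16*b - 0.01)^2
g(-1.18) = 1.98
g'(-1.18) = -2.52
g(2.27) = 1.87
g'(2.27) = -0.50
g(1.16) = 2.79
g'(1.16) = -1.44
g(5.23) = 1.08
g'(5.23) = -0.15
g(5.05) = 1.11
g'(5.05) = -0.16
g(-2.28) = 5.94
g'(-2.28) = -6.59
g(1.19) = 2.75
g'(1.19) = -1.38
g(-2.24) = 5.69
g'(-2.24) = -6.14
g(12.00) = 0.57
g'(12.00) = -0.04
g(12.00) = 0.57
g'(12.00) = -0.04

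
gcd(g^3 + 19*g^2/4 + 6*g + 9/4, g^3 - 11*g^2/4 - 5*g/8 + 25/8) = g + 1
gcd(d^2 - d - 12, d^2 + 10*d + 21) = d + 3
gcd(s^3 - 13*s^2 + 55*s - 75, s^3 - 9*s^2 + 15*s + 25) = s^2 - 10*s + 25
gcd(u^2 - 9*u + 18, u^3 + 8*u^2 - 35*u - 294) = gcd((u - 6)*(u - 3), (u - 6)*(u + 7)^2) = u - 6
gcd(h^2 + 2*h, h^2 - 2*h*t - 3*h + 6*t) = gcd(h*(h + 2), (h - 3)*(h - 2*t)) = 1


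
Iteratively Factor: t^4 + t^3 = (t)*(t^3 + t^2) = t^2*(t^2 + t) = t^3*(t + 1)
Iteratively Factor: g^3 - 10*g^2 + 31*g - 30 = (g - 3)*(g^2 - 7*g + 10) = (g - 5)*(g - 3)*(g - 2)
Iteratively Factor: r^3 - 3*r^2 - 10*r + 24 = (r - 4)*(r^2 + r - 6) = (r - 4)*(r + 3)*(r - 2)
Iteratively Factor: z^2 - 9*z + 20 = (z - 4)*(z - 5)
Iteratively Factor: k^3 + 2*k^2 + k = (k)*(k^2 + 2*k + 1) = k*(k + 1)*(k + 1)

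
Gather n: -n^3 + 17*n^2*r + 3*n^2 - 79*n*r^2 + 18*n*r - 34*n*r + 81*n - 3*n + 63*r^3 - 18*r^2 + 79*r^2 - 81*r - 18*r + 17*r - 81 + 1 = -n^3 + n^2*(17*r + 3) + n*(-79*r^2 - 16*r + 78) + 63*r^3 + 61*r^2 - 82*r - 80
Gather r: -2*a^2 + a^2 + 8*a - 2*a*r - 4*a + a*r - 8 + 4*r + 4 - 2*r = -a^2 + 4*a + r*(2 - a) - 4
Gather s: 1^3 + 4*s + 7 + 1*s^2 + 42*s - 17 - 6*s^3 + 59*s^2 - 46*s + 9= -6*s^3 + 60*s^2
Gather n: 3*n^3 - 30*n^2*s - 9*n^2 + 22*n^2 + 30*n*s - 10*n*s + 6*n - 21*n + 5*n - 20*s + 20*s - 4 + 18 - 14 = 3*n^3 + n^2*(13 - 30*s) + n*(20*s - 10)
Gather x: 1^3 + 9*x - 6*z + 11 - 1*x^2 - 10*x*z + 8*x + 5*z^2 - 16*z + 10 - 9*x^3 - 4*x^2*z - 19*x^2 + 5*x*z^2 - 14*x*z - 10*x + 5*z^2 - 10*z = -9*x^3 + x^2*(-4*z - 20) + x*(5*z^2 - 24*z + 7) + 10*z^2 - 32*z + 22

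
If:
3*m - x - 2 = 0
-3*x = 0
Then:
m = 2/3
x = 0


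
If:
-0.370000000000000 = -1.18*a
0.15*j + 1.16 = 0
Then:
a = 0.31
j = -7.73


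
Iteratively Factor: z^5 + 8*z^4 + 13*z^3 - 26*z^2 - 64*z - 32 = (z + 4)*(z^4 + 4*z^3 - 3*z^2 - 14*z - 8) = (z + 1)*(z + 4)*(z^3 + 3*z^2 - 6*z - 8) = (z + 1)*(z + 4)^2*(z^2 - z - 2) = (z - 2)*(z + 1)*(z + 4)^2*(z + 1)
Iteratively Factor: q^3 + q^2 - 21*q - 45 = (q + 3)*(q^2 - 2*q - 15) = (q - 5)*(q + 3)*(q + 3)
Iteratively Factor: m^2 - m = (m - 1)*(m)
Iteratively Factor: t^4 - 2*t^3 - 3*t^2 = (t + 1)*(t^3 - 3*t^2) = (t - 3)*(t + 1)*(t^2) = t*(t - 3)*(t + 1)*(t)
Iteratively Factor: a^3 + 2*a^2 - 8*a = (a - 2)*(a^2 + 4*a) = (a - 2)*(a + 4)*(a)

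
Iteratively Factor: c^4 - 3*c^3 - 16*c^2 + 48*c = (c + 4)*(c^3 - 7*c^2 + 12*c) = c*(c + 4)*(c^2 - 7*c + 12) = c*(c - 4)*(c + 4)*(c - 3)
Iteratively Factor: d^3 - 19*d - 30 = (d + 2)*(d^2 - 2*d - 15) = (d + 2)*(d + 3)*(d - 5)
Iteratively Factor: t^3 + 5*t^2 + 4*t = (t)*(t^2 + 5*t + 4) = t*(t + 1)*(t + 4)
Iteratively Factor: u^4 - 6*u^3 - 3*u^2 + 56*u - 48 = (u + 3)*(u^3 - 9*u^2 + 24*u - 16) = (u - 1)*(u + 3)*(u^2 - 8*u + 16) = (u - 4)*(u - 1)*(u + 3)*(u - 4)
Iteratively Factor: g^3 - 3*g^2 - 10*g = (g - 5)*(g^2 + 2*g) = g*(g - 5)*(g + 2)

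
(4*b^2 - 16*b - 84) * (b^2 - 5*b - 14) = 4*b^4 - 36*b^3 - 60*b^2 + 644*b + 1176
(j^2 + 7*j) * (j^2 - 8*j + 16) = j^4 - j^3 - 40*j^2 + 112*j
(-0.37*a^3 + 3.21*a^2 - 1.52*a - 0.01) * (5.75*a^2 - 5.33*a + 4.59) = -2.1275*a^5 + 20.4296*a^4 - 27.5476*a^3 + 22.778*a^2 - 6.9235*a - 0.0459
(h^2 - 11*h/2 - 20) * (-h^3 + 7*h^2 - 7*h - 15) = -h^5 + 25*h^4/2 - 51*h^3/2 - 233*h^2/2 + 445*h/2 + 300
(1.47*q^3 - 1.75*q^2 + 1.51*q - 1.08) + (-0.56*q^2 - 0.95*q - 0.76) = 1.47*q^3 - 2.31*q^2 + 0.56*q - 1.84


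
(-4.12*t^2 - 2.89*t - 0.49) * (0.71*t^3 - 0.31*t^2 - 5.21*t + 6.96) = -2.9252*t^5 - 0.7747*t^4 + 22.0132*t^3 - 13.4664*t^2 - 17.5615*t - 3.4104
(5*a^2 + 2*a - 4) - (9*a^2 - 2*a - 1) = -4*a^2 + 4*a - 3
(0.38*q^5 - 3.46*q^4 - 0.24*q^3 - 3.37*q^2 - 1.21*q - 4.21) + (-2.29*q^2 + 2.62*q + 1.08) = 0.38*q^5 - 3.46*q^4 - 0.24*q^3 - 5.66*q^2 + 1.41*q - 3.13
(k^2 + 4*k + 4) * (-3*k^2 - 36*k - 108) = -3*k^4 - 48*k^3 - 264*k^2 - 576*k - 432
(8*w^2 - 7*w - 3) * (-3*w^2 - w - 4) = -24*w^4 + 13*w^3 - 16*w^2 + 31*w + 12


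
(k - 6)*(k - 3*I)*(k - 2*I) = k^3 - 6*k^2 - 5*I*k^2 - 6*k + 30*I*k + 36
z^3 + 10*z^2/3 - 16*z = z*(z - 8/3)*(z + 6)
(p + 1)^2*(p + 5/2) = p^3 + 9*p^2/2 + 6*p + 5/2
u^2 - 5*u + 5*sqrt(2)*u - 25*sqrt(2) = (u - 5)*(u + 5*sqrt(2))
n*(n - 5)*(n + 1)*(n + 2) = n^4 - 2*n^3 - 13*n^2 - 10*n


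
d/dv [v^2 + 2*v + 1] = 2*v + 2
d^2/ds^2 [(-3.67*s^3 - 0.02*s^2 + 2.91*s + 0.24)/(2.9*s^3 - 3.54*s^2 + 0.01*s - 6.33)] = (-75.6888400000001*s^6 + 147.47718*s^5 - 963.46236*s^4 + 192.67777*s^3 + 663.196554*s^2 - 1247.181246*s - 11.990238)/(24.389*s^9 - 89.3142*s^8 + 109.27722*s^7 - 204.683724*s^6 + 390.279498*s^5 - 239.077566*s^4 + 349.943923*s^3 - 425.533617*s^2 + 1.202067*s - 253.636137)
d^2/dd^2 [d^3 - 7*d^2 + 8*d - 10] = 6*d - 14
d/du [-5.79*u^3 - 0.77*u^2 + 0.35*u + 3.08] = -17.37*u^2 - 1.54*u + 0.35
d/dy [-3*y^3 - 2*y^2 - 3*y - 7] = -9*y^2 - 4*y - 3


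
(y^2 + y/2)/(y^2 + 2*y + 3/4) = 2*y/(2*y + 3)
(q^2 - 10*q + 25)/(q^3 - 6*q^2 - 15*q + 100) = 1/(q + 4)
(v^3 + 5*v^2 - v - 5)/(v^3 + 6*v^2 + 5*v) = (v - 1)/v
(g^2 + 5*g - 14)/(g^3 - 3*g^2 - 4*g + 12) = (g + 7)/(g^2 - g - 6)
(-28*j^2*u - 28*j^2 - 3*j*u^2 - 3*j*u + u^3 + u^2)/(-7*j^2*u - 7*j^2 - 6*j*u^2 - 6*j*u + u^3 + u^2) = (4*j + u)/(j + u)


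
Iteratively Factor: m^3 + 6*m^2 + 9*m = (m)*(m^2 + 6*m + 9) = m*(m + 3)*(m + 3)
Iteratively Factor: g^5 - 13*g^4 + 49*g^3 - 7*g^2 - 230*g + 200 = (g - 1)*(g^4 - 12*g^3 + 37*g^2 + 30*g - 200) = (g - 5)*(g - 1)*(g^3 - 7*g^2 + 2*g + 40) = (g - 5)^2*(g - 1)*(g^2 - 2*g - 8) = (g - 5)^2*(g - 1)*(g + 2)*(g - 4)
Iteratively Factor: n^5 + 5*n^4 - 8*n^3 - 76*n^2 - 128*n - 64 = (n + 4)*(n^4 + n^3 - 12*n^2 - 28*n - 16) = (n - 4)*(n + 4)*(n^3 + 5*n^2 + 8*n + 4) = (n - 4)*(n + 2)*(n + 4)*(n^2 + 3*n + 2) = (n - 4)*(n + 1)*(n + 2)*(n + 4)*(n + 2)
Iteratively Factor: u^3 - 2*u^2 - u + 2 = (u - 1)*(u^2 - u - 2) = (u - 1)*(u + 1)*(u - 2)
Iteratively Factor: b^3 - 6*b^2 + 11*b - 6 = (b - 2)*(b^2 - 4*b + 3) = (b - 3)*(b - 2)*(b - 1)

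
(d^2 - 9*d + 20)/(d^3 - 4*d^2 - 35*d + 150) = (d - 4)/(d^2 + d - 30)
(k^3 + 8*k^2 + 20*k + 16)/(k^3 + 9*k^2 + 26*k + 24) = (k + 2)/(k + 3)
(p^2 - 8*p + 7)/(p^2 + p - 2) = (p - 7)/(p + 2)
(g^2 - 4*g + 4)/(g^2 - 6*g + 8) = (g - 2)/(g - 4)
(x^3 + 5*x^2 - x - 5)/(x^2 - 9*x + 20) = (x^3 + 5*x^2 - x - 5)/(x^2 - 9*x + 20)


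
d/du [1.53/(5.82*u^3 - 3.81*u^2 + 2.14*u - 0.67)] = (-26.7138*u^2 + 11.6586*u - 3.2742)/(5.82*u^3 - 3.81*u^2 + 2.14*u - 0.67)^2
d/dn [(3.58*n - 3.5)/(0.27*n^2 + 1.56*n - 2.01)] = (-0.9666*n^2 + 1.89*n - 1.7358)/(0.0729*n^4 + 0.8424*n^3 + 1.3482*n^2 - 6.2712*n + 4.0401)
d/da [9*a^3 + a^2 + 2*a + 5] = 27*a^2 + 2*a + 2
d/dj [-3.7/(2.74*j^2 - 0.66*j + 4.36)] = (20.276*j - 2.442)/(2.74*j^2 - 0.66*j + 4.36)^2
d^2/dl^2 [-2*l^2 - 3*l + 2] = -4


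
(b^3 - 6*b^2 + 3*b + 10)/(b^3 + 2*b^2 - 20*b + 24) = (b^2 - 4*b - 5)/(b^2 + 4*b - 12)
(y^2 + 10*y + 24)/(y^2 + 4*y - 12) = (y + 4)/(y - 2)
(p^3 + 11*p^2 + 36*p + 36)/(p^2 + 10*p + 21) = (p^2 + 8*p + 12)/(p + 7)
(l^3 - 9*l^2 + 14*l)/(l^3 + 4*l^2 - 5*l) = (l^2 - 9*l + 14)/(l^2 + 4*l - 5)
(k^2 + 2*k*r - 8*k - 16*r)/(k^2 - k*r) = (k^2 + 2*k*r - 8*k - 16*r)/(k*(k - r))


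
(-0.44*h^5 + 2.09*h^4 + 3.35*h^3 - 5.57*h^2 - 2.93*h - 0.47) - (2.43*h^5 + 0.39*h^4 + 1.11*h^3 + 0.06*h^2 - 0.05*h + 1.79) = -2.87*h^5 + 1.7*h^4 + 2.24*h^3 - 5.63*h^2 - 2.88*h - 2.26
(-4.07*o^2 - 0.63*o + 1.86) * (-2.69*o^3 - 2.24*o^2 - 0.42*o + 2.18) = 10.9483*o^5 + 10.8115*o^4 - 1.8828*o^3 - 12.7744*o^2 - 2.1546*o + 4.0548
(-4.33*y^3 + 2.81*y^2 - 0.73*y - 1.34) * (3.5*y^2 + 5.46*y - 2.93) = -15.155*y^5 - 13.8068*y^4 + 25.4745*y^3 - 16.9091*y^2 - 5.1775*y + 3.9262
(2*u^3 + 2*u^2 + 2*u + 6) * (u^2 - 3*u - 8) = 2*u^5 - 4*u^4 - 20*u^3 - 16*u^2 - 34*u - 48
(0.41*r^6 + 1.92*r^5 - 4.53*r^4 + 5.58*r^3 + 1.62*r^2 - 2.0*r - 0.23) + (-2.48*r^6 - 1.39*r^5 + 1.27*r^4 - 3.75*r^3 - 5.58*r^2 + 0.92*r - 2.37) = -2.07*r^6 + 0.53*r^5 - 3.26*r^4 + 1.83*r^3 - 3.96*r^2 - 1.08*r - 2.6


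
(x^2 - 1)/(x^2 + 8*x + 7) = (x - 1)/(x + 7)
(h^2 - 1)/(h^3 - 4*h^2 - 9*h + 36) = (h^2 - 1)/(h^3 - 4*h^2 - 9*h + 36)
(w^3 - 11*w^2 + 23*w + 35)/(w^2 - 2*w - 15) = (w^2 - 6*w - 7)/(w + 3)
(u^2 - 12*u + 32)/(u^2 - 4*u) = (u - 8)/u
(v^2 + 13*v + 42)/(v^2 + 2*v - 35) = (v + 6)/(v - 5)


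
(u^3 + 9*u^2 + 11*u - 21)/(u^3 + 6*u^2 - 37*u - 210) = (u^2 + 2*u - 3)/(u^2 - u - 30)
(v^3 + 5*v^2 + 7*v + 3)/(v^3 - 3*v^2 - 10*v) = (v^3 + 5*v^2 + 7*v + 3)/(v*(v^2 - 3*v - 10))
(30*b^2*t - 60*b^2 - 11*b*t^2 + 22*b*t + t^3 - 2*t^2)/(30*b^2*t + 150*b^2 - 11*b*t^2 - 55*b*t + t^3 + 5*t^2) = (t - 2)/(t + 5)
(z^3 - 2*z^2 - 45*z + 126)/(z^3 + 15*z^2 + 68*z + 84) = (z^2 - 9*z + 18)/(z^2 + 8*z + 12)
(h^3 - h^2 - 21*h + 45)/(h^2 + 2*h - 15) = h - 3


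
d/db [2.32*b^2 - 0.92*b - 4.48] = 4.64*b - 0.92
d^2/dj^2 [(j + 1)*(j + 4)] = 2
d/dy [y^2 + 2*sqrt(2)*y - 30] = 2*y + 2*sqrt(2)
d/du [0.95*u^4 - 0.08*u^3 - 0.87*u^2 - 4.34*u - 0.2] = 3.8*u^3 - 0.24*u^2 - 1.74*u - 4.34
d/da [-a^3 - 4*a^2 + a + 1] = -3*a^2 - 8*a + 1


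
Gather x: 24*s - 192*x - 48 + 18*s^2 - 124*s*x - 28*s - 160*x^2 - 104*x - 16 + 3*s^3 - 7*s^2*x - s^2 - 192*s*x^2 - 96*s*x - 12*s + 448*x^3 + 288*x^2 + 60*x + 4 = 3*s^3 + 17*s^2 - 16*s + 448*x^3 + x^2*(128 - 192*s) + x*(-7*s^2 - 220*s - 236) - 60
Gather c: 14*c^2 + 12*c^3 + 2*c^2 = 12*c^3 + 16*c^2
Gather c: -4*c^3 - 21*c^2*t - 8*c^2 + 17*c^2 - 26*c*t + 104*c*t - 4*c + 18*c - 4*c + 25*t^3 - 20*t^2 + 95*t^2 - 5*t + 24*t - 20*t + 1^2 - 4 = -4*c^3 + c^2*(9 - 21*t) + c*(78*t + 10) + 25*t^3 + 75*t^2 - t - 3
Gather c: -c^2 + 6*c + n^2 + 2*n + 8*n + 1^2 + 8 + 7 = -c^2 + 6*c + n^2 + 10*n + 16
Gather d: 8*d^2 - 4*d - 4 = 8*d^2 - 4*d - 4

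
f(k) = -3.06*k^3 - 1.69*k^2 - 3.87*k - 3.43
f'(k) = -9.18*k^2 - 3.38*k - 3.87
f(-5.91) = 592.07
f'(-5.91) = -304.53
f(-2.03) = 23.06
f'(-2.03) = -34.84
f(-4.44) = 248.27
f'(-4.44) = -169.83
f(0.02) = -3.51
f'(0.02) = -3.94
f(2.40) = -64.75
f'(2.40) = -64.86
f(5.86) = -699.91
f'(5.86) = -338.91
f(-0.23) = -2.59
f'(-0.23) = -3.58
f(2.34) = -60.95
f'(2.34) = -62.05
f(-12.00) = 5087.33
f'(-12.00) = -1285.23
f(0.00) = -3.43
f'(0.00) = -3.87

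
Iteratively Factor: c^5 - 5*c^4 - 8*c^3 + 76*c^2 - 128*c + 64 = (c - 1)*(c^4 - 4*c^3 - 12*c^2 + 64*c - 64) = (c - 2)*(c - 1)*(c^3 - 2*c^2 - 16*c + 32) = (c - 2)*(c - 1)*(c + 4)*(c^2 - 6*c + 8) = (c - 2)^2*(c - 1)*(c + 4)*(c - 4)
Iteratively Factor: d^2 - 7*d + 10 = (d - 2)*(d - 5)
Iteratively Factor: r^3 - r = (r - 1)*(r^2 + r) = r*(r - 1)*(r + 1)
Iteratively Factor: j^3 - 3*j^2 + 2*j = (j)*(j^2 - 3*j + 2) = j*(j - 1)*(j - 2)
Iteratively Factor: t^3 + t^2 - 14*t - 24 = (t - 4)*(t^2 + 5*t + 6) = (t - 4)*(t + 3)*(t + 2)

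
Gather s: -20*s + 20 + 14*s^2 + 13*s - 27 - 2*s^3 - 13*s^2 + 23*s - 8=-2*s^3 + s^2 + 16*s - 15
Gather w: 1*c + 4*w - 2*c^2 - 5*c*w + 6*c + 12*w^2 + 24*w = -2*c^2 + 7*c + 12*w^2 + w*(28 - 5*c)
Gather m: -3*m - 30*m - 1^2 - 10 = -33*m - 11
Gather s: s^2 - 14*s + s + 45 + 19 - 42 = s^2 - 13*s + 22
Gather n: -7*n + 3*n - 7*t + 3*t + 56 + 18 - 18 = -4*n - 4*t + 56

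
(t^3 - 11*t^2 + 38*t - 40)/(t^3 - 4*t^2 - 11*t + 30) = (t - 4)/(t + 3)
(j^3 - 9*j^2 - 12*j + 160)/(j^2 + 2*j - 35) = (j^2 - 4*j - 32)/(j + 7)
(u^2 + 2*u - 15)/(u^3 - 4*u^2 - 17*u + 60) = (u + 5)/(u^2 - u - 20)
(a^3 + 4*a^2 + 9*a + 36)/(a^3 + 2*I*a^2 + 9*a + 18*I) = (a + 4)/(a + 2*I)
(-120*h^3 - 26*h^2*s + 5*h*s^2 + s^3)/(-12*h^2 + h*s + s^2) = (-30*h^2 + h*s + s^2)/(-3*h + s)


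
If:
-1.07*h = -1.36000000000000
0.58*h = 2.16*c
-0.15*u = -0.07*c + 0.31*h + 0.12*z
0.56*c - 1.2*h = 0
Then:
No Solution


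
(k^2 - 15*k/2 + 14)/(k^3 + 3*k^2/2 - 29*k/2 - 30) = (2*k - 7)/(2*k^2 + 11*k + 15)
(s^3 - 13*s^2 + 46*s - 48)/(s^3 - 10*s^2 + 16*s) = (s - 3)/s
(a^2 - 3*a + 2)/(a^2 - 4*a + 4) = (a - 1)/(a - 2)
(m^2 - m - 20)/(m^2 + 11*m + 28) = (m - 5)/(m + 7)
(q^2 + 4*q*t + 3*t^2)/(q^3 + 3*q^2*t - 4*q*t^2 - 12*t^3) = (q + t)/(q^2 - 4*t^2)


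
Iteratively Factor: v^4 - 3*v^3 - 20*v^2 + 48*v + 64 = (v + 1)*(v^3 - 4*v^2 - 16*v + 64) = (v - 4)*(v + 1)*(v^2 - 16) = (v - 4)^2*(v + 1)*(v + 4)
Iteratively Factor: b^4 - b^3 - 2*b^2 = (b)*(b^3 - b^2 - 2*b) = b*(b + 1)*(b^2 - 2*b) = b*(b - 2)*(b + 1)*(b)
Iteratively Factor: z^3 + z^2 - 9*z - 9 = (z + 1)*(z^2 - 9) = (z + 1)*(z + 3)*(z - 3)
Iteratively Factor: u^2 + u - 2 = (u + 2)*(u - 1)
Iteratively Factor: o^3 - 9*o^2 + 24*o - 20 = (o - 2)*(o^2 - 7*o + 10) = (o - 5)*(o - 2)*(o - 2)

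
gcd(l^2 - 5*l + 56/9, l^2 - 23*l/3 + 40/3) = l - 8/3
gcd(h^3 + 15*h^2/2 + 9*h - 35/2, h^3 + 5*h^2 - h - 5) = h^2 + 4*h - 5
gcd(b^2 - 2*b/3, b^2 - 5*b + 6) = 1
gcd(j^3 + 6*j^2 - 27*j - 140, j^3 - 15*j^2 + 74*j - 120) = j - 5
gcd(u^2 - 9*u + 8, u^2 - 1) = u - 1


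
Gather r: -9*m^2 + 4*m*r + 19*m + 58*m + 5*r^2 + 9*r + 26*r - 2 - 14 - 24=-9*m^2 + 77*m + 5*r^2 + r*(4*m + 35) - 40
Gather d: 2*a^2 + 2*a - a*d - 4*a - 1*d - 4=2*a^2 - 2*a + d*(-a - 1) - 4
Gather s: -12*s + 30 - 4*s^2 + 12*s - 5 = 25 - 4*s^2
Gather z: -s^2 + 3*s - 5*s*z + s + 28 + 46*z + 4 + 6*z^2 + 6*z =-s^2 + 4*s + 6*z^2 + z*(52 - 5*s) + 32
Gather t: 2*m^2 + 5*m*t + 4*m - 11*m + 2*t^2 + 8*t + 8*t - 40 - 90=2*m^2 - 7*m + 2*t^2 + t*(5*m + 16) - 130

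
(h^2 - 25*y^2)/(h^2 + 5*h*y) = (h - 5*y)/h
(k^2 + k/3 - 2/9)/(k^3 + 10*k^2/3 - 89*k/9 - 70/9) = (3*k - 1)/(3*k^2 + 8*k - 35)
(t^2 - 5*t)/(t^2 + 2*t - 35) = t/(t + 7)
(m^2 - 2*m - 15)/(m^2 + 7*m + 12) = (m - 5)/(m + 4)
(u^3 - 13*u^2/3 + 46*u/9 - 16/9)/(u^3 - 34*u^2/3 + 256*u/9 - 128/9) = (u - 1)/(u - 8)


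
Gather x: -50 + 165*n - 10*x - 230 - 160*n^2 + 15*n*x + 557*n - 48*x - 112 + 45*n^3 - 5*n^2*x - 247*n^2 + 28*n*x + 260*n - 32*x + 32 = 45*n^3 - 407*n^2 + 982*n + x*(-5*n^2 + 43*n - 90) - 360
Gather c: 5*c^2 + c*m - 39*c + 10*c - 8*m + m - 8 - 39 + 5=5*c^2 + c*(m - 29) - 7*m - 42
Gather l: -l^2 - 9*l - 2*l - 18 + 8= -l^2 - 11*l - 10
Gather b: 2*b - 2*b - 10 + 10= 0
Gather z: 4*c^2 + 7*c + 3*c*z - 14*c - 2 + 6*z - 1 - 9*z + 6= 4*c^2 - 7*c + z*(3*c - 3) + 3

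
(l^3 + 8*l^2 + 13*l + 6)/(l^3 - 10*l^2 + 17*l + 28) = (l^2 + 7*l + 6)/(l^2 - 11*l + 28)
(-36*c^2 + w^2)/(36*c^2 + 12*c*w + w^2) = (-6*c + w)/(6*c + w)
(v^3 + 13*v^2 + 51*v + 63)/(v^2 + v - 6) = (v^2 + 10*v + 21)/(v - 2)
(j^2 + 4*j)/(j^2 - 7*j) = (j + 4)/(j - 7)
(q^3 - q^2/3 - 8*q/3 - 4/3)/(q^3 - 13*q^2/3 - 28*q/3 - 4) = (q - 2)/(q - 6)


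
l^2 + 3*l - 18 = (l - 3)*(l + 6)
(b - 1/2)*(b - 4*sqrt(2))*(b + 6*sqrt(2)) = b^3 - b^2/2 + 2*sqrt(2)*b^2 - 48*b - sqrt(2)*b + 24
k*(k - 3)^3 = k^4 - 9*k^3 + 27*k^2 - 27*k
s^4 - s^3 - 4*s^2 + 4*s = s*(s - 2)*(s - 1)*(s + 2)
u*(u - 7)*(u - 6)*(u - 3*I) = u^4 - 13*u^3 - 3*I*u^3 + 42*u^2 + 39*I*u^2 - 126*I*u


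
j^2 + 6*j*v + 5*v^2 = (j + v)*(j + 5*v)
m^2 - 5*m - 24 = (m - 8)*(m + 3)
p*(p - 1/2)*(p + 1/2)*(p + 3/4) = p^4 + 3*p^3/4 - p^2/4 - 3*p/16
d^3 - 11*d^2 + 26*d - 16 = (d - 8)*(d - 2)*(d - 1)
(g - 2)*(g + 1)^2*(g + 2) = g^4 + 2*g^3 - 3*g^2 - 8*g - 4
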